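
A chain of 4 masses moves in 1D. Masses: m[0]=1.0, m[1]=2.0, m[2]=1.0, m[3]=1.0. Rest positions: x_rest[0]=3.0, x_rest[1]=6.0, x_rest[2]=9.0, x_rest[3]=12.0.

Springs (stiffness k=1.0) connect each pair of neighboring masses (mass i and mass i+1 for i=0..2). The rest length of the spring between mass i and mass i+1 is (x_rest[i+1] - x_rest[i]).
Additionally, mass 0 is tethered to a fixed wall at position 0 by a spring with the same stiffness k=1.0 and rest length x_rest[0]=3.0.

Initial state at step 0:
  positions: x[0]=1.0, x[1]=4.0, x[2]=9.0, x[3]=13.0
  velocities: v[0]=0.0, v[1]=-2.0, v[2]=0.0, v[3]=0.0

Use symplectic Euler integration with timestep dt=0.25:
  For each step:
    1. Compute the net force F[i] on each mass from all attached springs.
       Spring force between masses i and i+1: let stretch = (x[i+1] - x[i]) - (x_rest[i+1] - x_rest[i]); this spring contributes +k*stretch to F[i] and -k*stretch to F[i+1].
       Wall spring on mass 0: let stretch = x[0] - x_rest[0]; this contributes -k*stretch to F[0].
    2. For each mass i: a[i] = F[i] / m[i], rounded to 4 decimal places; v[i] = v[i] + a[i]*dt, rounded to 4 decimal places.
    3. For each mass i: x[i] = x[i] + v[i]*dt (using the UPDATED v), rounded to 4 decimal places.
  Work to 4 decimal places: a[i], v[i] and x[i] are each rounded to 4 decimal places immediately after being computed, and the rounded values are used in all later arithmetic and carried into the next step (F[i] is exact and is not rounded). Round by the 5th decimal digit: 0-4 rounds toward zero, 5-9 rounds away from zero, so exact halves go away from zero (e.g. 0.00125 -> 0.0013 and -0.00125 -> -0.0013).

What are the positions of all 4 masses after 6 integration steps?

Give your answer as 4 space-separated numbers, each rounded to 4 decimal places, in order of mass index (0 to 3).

Step 0: x=[1.0000 4.0000 9.0000 13.0000] v=[0.0000 -2.0000 0.0000 0.0000]
Step 1: x=[1.1250 3.5625 8.9375 12.9375] v=[0.5000 -1.7500 -0.2500 -0.2500]
Step 2: x=[1.3320 3.2168 8.7891 12.8125] v=[0.8281 -1.3828 -0.5938 -0.5000]
Step 3: x=[1.5736 2.9863 8.5439 12.6235] v=[0.9663 -0.9219 -0.9810 -0.7559]
Step 4: x=[1.8051 2.8854 8.2063 12.3671] v=[0.9261 -0.4038 -1.3505 -1.0258]
Step 5: x=[1.9913 2.9170 7.7962 12.0381] v=[0.7449 0.1263 -1.6405 -1.3160]
Step 6: x=[2.1109 3.0721 7.3463 11.6315] v=[0.4785 0.6205 -1.7998 -1.6265]

Answer: 2.1109 3.0721 7.3463 11.6315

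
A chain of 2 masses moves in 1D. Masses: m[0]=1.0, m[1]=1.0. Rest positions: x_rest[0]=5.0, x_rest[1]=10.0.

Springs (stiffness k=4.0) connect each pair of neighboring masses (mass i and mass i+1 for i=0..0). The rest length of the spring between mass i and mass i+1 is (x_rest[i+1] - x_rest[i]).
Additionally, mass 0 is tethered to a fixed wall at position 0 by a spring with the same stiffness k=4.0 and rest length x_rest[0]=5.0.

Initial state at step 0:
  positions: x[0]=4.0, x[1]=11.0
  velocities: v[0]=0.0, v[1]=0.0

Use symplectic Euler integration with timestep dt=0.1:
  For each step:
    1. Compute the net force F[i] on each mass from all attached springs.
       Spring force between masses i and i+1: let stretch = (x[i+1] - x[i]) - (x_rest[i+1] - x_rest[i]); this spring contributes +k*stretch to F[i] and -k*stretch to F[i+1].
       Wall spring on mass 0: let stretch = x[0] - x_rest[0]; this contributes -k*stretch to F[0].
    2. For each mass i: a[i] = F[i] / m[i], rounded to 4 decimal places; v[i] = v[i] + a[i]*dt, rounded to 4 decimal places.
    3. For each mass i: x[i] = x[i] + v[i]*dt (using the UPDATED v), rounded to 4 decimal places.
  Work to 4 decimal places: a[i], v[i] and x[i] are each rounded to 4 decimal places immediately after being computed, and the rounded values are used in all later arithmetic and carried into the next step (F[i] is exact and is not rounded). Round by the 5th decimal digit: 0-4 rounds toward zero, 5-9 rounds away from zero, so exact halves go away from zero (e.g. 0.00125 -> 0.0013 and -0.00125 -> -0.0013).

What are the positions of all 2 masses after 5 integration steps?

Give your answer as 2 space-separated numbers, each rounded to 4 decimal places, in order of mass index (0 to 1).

Answer: 5.3883 10.0575

Derivation:
Step 0: x=[4.0000 11.0000] v=[0.0000 0.0000]
Step 1: x=[4.1200 10.9200] v=[1.2000 -0.8000]
Step 2: x=[4.3472 10.7680] v=[2.2720 -1.5200]
Step 3: x=[4.6573 10.5592] v=[3.1014 -2.0883]
Step 4: x=[5.0172 10.3143] v=[3.5992 -2.4491]
Step 5: x=[5.3883 10.0575] v=[3.7112 -2.5679]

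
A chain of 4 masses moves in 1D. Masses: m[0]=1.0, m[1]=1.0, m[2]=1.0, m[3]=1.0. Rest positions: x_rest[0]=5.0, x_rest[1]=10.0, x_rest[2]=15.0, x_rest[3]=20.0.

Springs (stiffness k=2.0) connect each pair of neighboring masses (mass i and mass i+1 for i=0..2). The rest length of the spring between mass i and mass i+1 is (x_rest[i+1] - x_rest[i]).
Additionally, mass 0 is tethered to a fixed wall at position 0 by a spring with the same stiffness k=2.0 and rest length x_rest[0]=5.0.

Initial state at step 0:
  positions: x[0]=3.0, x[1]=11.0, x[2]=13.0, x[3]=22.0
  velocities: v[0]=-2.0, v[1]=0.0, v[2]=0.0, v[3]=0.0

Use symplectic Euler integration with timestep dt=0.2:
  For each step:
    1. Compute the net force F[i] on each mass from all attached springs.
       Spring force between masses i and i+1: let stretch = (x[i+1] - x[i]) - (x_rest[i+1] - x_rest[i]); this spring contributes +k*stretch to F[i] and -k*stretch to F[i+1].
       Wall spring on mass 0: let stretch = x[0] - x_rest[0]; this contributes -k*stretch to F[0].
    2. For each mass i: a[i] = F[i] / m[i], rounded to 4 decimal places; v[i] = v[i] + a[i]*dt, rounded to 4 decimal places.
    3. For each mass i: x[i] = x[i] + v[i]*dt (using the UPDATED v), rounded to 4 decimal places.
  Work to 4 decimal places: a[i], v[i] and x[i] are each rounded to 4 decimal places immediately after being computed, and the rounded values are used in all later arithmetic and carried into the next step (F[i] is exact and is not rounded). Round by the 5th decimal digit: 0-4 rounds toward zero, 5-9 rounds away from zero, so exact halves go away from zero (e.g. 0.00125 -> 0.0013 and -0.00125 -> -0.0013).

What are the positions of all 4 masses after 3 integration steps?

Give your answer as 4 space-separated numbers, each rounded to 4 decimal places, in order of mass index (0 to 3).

Answer: 3.9599 8.7252 15.6319 20.4141

Derivation:
Step 0: x=[3.0000 11.0000 13.0000 22.0000] v=[-2.0000 0.0000 0.0000 0.0000]
Step 1: x=[3.0000 10.5200 13.5600 21.6800] v=[0.0000 -2.4000 2.8000 -1.6000]
Step 2: x=[3.3616 9.6816 14.5264 21.1104] v=[1.8080 -4.1920 4.8320 -2.8480]
Step 3: x=[3.9599 8.7252 15.6319 20.4141] v=[2.9914 -4.7821 5.5277 -3.4816]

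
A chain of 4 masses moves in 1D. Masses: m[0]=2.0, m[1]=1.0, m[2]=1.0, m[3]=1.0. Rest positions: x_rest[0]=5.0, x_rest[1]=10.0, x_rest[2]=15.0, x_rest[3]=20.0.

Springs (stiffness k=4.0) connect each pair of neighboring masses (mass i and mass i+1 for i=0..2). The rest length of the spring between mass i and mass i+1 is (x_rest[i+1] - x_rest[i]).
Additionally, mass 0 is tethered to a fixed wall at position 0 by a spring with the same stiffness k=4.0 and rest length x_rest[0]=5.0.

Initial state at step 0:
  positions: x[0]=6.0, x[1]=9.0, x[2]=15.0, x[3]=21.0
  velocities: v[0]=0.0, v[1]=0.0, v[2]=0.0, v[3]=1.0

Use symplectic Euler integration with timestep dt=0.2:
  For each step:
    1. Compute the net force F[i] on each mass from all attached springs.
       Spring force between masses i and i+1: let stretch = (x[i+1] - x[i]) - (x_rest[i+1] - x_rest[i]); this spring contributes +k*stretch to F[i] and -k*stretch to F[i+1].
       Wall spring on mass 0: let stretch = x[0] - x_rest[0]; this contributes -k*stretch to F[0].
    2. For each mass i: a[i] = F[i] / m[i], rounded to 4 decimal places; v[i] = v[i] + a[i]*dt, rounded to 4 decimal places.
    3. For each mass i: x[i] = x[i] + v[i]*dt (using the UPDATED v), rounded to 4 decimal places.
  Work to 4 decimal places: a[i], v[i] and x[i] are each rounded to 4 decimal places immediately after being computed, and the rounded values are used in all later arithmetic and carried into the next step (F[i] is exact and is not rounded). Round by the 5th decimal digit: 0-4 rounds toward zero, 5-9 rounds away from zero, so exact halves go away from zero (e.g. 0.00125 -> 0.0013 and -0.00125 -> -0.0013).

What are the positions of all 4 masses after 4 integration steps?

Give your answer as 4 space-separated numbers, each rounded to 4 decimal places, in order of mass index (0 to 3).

Step 0: x=[6.0000 9.0000 15.0000 21.0000] v=[0.0000 0.0000 0.0000 1.0000]
Step 1: x=[5.7600 9.4800 15.0000 21.0400] v=[-1.2000 2.4000 0.0000 0.2000]
Step 2: x=[5.3568 10.2480 15.0832 20.9136] v=[-2.0160 3.8400 0.4160 -0.6320]
Step 3: x=[4.9164 11.0070 15.3256 20.6543] v=[-2.2022 3.7952 1.2122 -1.2963]
Step 4: x=[4.5699 11.4825 15.7297 20.3424] v=[-1.7325 2.3776 2.0203 -1.5593]

Answer: 4.5699 11.4825 15.7297 20.3424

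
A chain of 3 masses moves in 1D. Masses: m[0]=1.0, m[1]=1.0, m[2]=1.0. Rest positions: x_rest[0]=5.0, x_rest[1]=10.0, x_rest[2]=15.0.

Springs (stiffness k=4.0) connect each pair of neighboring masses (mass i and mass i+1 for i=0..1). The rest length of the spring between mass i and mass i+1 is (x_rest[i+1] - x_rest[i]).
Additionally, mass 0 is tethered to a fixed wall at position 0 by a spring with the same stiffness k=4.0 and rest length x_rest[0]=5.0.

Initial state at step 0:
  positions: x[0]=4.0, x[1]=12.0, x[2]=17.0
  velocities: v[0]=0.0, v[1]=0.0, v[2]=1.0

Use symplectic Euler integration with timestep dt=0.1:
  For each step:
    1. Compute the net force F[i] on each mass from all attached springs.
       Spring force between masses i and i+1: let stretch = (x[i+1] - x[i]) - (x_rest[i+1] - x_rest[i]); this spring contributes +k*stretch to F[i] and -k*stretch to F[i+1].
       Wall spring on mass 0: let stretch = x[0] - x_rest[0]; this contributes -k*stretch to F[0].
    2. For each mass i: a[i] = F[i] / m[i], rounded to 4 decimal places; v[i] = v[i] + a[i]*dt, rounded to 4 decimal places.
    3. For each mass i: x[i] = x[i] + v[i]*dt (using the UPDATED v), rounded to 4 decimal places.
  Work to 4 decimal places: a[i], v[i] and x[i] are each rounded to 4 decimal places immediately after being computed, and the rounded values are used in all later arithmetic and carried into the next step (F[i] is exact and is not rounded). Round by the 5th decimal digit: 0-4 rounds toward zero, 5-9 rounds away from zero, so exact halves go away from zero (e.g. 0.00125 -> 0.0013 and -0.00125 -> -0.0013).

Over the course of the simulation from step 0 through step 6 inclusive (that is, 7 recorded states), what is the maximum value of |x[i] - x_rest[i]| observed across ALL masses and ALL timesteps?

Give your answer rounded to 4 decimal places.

Answer: 2.2956

Derivation:
Step 0: x=[4.0000 12.0000 17.0000] v=[0.0000 0.0000 1.0000]
Step 1: x=[4.1600 11.8800 17.1000] v=[1.6000 -1.2000 1.0000]
Step 2: x=[4.4624 11.6600 17.1912] v=[3.0240 -2.2000 0.9120]
Step 3: x=[4.8742 11.3733 17.2612] v=[4.1181 -2.8666 0.6995]
Step 4: x=[5.3510 11.0622 17.2956] v=[4.7681 -3.1111 0.3443]
Step 5: x=[5.8422 10.7720 17.2807] v=[4.9122 -2.9022 -0.1491]
Step 6: x=[6.2969 10.5449 17.2054] v=[4.5472 -2.2706 -0.7526]
Max displacement = 2.2956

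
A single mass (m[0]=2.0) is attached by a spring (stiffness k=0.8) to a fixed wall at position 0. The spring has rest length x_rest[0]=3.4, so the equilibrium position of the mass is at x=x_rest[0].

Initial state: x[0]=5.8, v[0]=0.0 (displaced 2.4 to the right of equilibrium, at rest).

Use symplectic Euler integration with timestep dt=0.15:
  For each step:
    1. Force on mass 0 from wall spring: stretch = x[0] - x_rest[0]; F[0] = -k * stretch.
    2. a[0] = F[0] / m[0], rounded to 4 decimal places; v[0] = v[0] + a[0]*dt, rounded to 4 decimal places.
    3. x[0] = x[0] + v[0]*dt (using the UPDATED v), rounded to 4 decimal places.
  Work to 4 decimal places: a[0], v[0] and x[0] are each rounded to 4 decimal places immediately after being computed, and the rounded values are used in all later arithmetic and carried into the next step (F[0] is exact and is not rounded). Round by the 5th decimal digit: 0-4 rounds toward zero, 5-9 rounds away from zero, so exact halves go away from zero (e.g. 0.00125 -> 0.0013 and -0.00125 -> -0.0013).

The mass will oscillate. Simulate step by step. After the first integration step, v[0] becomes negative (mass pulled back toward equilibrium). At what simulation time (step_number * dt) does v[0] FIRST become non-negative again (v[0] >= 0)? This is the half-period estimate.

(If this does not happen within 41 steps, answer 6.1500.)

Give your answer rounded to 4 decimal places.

Answer: 5.1000

Derivation:
Step 0: x=[5.8000] v=[0.0000]
Step 1: x=[5.7784] v=[-0.1440]
Step 2: x=[5.7354] v=[-0.2867]
Step 3: x=[5.6714] v=[-0.4268]
Step 4: x=[5.5869] v=[-0.5631]
Step 5: x=[5.4828] v=[-0.6943]
Step 6: x=[5.3599] v=[-0.8193]
Step 7: x=[5.2194] v=[-0.9369]
Step 8: x=[5.0625] v=[-1.0461]
Step 9: x=[4.8906] v=[-1.1459]
Step 10: x=[4.7053] v=[-1.2353]
Step 11: x=[4.5083] v=[-1.3136]
Step 12: x=[4.3013] v=[-1.3801]
Step 13: x=[4.0862] v=[-1.4342]
Step 14: x=[3.8649] v=[-1.4754]
Step 15: x=[3.6394] v=[-1.5033]
Step 16: x=[3.4117] v=[-1.5177]
Step 17: x=[3.1839] v=[-1.5184]
Step 18: x=[2.9581] v=[-1.5054]
Step 19: x=[2.7363] v=[-1.4789]
Step 20: x=[2.5204] v=[-1.4391]
Step 21: x=[2.3125] v=[-1.3863]
Step 22: x=[2.1143] v=[-1.3211]
Step 23: x=[1.9277] v=[-1.2440]
Step 24: x=[1.7543] v=[-1.1557]
Step 25: x=[1.5958] v=[-1.0570]
Step 26: x=[1.4535] v=[-0.9487]
Step 27: x=[1.3287] v=[-0.8319]
Step 28: x=[1.2226] v=[-0.7076]
Step 29: x=[1.1361] v=[-0.5770]
Step 30: x=[1.0699] v=[-0.4412]
Step 31: x=[1.0247] v=[-0.3014]
Step 32: x=[1.0009] v=[-0.1589]
Step 33: x=[0.9987] v=[-0.0150]
Step 34: x=[1.0181] v=[0.1291]
First v>=0 after going negative at step 34, time=5.1000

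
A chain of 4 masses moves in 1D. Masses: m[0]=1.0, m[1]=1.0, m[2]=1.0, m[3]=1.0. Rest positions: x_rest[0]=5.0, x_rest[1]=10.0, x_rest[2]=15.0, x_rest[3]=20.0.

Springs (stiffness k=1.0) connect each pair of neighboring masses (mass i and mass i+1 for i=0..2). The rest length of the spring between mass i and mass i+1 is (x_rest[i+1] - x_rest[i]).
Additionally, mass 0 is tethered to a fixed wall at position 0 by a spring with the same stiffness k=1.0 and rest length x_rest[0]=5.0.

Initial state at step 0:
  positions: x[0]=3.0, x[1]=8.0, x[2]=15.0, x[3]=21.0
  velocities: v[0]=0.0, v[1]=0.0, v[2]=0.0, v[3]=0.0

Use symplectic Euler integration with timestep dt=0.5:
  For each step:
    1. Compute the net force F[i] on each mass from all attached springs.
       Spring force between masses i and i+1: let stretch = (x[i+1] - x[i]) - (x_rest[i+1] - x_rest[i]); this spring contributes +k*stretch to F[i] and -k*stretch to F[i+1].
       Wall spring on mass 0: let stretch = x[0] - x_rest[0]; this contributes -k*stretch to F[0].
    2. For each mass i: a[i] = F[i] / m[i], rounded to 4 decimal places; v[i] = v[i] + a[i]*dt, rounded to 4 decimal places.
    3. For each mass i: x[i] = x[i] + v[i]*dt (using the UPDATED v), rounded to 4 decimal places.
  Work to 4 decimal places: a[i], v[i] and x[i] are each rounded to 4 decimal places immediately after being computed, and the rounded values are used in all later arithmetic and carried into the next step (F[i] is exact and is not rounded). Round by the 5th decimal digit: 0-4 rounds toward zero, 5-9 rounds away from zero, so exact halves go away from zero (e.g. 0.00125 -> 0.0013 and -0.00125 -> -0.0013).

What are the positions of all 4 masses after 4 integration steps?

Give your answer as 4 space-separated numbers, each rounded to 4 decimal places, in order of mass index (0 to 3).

Answer: 6.2540 10.8673 14.4375 18.7813

Derivation:
Step 0: x=[3.0000 8.0000 15.0000 21.0000] v=[0.0000 0.0000 0.0000 0.0000]
Step 1: x=[3.5000 8.5000 14.7500 20.7500] v=[1.0000 1.0000 -0.5000 -0.5000]
Step 2: x=[4.3750 9.3125 14.4375 20.2500] v=[1.7500 1.6250 -0.6250 -1.0000]
Step 3: x=[5.3907 10.1719 14.2969 19.5469] v=[2.0313 1.7188 -0.2813 -1.4063]
Step 4: x=[6.2540 10.8673 14.4375 18.7813] v=[1.7266 1.3907 0.2812 -1.5313]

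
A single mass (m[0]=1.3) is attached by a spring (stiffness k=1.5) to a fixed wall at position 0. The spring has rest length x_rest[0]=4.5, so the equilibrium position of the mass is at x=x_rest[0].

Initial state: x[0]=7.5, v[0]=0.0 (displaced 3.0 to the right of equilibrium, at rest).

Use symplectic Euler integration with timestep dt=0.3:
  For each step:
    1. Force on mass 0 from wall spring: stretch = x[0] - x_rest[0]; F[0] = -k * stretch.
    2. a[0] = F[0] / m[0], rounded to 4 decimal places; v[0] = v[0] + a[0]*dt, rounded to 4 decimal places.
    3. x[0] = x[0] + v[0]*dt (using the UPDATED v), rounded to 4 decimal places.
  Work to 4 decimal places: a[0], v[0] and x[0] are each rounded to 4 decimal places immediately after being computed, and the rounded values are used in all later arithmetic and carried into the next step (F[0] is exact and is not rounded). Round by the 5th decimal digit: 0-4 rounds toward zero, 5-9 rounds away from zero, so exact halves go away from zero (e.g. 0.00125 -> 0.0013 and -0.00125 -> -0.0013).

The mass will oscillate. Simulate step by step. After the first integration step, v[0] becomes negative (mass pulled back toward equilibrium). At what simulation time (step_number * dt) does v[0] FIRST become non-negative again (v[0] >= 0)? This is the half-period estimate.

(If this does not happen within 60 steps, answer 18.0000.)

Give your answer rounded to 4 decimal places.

Step 0: x=[7.5000] v=[0.0000]
Step 1: x=[7.1885] v=[-1.0385]
Step 2: x=[6.5978] v=[-1.9691]
Step 3: x=[5.7892] v=[-2.6953]
Step 4: x=[4.8467] v=[-3.1416]
Step 5: x=[3.8682] v=[-3.2616]
Step 6: x=[2.9553] v=[-3.0429]
Step 7: x=[2.2028] v=[-2.5082]
Step 8: x=[1.6889] v=[-1.7130]
Step 9: x=[1.4669] v=[-0.7399]
Step 10: x=[1.5599] v=[0.3100]
First v>=0 after going negative at step 10, time=3.0000

Answer: 3.0000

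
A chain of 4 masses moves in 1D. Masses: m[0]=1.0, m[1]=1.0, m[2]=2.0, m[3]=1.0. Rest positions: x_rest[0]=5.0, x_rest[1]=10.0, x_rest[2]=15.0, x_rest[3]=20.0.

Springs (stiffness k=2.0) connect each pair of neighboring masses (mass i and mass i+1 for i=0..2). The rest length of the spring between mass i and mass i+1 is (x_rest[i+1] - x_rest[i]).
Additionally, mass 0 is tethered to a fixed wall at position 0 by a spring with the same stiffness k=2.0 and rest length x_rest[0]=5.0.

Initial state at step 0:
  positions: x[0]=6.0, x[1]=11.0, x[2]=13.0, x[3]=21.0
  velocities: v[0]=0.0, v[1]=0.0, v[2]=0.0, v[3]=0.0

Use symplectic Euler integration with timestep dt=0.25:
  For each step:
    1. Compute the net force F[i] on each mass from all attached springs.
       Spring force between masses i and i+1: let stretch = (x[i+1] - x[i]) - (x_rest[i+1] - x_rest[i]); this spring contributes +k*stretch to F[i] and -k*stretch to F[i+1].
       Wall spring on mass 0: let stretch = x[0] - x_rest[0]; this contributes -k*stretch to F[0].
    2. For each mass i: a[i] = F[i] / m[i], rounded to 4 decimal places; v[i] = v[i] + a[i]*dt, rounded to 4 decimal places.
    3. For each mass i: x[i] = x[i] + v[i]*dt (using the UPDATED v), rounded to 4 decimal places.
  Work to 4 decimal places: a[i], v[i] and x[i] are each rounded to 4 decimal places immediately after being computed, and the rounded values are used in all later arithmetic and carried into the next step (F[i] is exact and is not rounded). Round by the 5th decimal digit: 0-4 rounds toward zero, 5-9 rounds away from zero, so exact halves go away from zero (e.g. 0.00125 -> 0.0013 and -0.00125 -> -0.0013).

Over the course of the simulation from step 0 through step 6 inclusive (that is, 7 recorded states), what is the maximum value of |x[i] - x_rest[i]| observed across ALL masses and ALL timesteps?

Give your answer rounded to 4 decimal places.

Step 0: x=[6.0000 11.0000 13.0000 21.0000] v=[0.0000 0.0000 0.0000 0.0000]
Step 1: x=[5.8750 10.6250 13.3750 20.6250] v=[-0.5000 -1.5000 1.5000 -1.5000]
Step 2: x=[5.6094 10.0000 14.0313 19.9688] v=[-1.0625 -2.5000 2.6250 -2.6250]
Step 3: x=[5.1914 9.3301 14.8067 19.1954] v=[-1.6719 -2.6797 3.1016 -3.0938]
Step 4: x=[4.6418 8.8274 15.5141 18.4984] v=[-2.1983 -2.0108 2.8296 -2.7882]
Step 5: x=[4.0352 8.6373 15.9901 18.0533] v=[-2.4264 -0.7603 1.9040 -1.7804]
Step 6: x=[3.4995 8.7911 16.1355 17.9753] v=[-2.1430 0.6151 0.5816 -0.3120]
Max displacement = 2.0247

Answer: 2.0247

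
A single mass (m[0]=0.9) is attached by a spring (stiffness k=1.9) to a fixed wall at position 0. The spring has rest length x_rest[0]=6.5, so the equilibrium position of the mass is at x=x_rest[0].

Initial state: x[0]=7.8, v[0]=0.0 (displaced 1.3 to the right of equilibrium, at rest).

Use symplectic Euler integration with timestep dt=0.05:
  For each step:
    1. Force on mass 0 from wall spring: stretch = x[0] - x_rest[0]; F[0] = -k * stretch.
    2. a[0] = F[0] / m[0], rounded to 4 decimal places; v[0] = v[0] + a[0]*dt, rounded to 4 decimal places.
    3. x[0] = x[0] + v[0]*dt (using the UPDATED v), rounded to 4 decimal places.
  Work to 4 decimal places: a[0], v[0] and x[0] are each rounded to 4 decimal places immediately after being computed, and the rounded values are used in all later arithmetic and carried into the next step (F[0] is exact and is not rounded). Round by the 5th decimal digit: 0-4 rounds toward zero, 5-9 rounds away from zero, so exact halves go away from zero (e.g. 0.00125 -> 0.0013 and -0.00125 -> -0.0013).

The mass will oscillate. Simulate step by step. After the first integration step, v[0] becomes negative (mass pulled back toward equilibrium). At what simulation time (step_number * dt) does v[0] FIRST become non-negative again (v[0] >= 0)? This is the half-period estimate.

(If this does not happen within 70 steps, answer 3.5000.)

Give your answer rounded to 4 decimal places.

Step 0: x=[7.8000] v=[0.0000]
Step 1: x=[7.7931] v=[-0.1372]
Step 2: x=[7.7794] v=[-0.2737]
Step 3: x=[7.7590] v=[-0.4088]
Step 4: x=[7.7319] v=[-0.5417]
Step 5: x=[7.6983] v=[-0.6717]
Step 6: x=[7.6584] v=[-0.7982]
Step 7: x=[7.6124] v=[-0.9205]
Step 8: x=[7.5605] v=[-1.0379]
Step 9: x=[7.5030] v=[-1.1498]
Step 10: x=[7.4402] v=[-1.2557]
Step 11: x=[7.3725] v=[-1.3549]
Step 12: x=[7.3002] v=[-1.4470]
Step 13: x=[7.2236] v=[-1.5315]
Step 14: x=[7.1432] v=[-1.6079]
Step 15: x=[7.0594] v=[-1.6758]
Step 16: x=[6.9727] v=[-1.7349]
Step 17: x=[6.8835] v=[-1.7848]
Step 18: x=[6.7922] v=[-1.8253]
Step 19: x=[6.6994] v=[-1.8561]
Step 20: x=[6.6055] v=[-1.8772]
Step 21: x=[6.5111] v=[-1.8883]
Step 22: x=[6.4166] v=[-1.8895]
Step 23: x=[6.3226] v=[-1.8807]
Step 24: x=[6.2295] v=[-1.8620]
Step 25: x=[6.1378] v=[-1.8334]
Step 26: x=[6.0480] v=[-1.7952]
Step 27: x=[5.9606] v=[-1.7475]
Step 28: x=[5.8761] v=[-1.6906]
Step 29: x=[5.7949] v=[-1.6247]
Step 30: x=[5.7174] v=[-1.5503]
Step 31: x=[5.6440] v=[-1.4677]
Step 32: x=[5.5751] v=[-1.3773]
Step 33: x=[5.5111] v=[-1.2797]
Step 34: x=[5.4523] v=[-1.1753]
Step 35: x=[5.3991] v=[-1.0647]
Step 36: x=[5.3517] v=[-0.9485]
Step 37: x=[5.3103] v=[-0.8273]
Step 38: x=[5.2752] v=[-0.7017]
Step 39: x=[5.2466] v=[-0.5724]
Step 40: x=[5.2246] v=[-0.4401]
Step 41: x=[5.2093] v=[-0.3055]
Step 42: x=[5.2008] v=[-0.1693]
Step 43: x=[5.1992] v=[-0.0322]
Step 44: x=[5.2045] v=[0.1051]
First v>=0 after going negative at step 44, time=2.2000

Answer: 2.2000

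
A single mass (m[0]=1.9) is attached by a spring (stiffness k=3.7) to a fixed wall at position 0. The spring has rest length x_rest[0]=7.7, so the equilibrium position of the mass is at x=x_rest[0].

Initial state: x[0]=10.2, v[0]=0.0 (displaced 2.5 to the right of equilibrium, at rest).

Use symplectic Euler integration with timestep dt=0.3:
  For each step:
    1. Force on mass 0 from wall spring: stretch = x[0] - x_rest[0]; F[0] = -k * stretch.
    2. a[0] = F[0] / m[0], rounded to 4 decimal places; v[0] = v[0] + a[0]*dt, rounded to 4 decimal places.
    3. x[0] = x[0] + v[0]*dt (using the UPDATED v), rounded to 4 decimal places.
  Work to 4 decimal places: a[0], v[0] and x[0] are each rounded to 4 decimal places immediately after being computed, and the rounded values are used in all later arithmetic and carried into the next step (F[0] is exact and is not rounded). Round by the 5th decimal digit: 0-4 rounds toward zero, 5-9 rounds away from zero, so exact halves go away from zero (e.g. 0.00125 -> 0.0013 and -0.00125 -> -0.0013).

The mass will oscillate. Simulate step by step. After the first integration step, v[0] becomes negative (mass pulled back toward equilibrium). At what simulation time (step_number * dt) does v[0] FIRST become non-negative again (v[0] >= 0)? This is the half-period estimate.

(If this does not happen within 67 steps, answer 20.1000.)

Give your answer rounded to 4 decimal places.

Step 0: x=[10.2000] v=[0.0000]
Step 1: x=[9.7619] v=[-1.4605]
Step 2: x=[8.9624] v=[-2.6651]
Step 3: x=[7.9416] v=[-3.4026]
Step 4: x=[6.8785] v=[-3.5438]
Step 5: x=[5.9593] v=[-3.0639]
Step 6: x=[5.3452] v=[-2.0470]
Step 7: x=[5.1438] v=[-0.6713]
Step 8: x=[5.3904] v=[0.8221]
First v>=0 after going negative at step 8, time=2.4000

Answer: 2.4000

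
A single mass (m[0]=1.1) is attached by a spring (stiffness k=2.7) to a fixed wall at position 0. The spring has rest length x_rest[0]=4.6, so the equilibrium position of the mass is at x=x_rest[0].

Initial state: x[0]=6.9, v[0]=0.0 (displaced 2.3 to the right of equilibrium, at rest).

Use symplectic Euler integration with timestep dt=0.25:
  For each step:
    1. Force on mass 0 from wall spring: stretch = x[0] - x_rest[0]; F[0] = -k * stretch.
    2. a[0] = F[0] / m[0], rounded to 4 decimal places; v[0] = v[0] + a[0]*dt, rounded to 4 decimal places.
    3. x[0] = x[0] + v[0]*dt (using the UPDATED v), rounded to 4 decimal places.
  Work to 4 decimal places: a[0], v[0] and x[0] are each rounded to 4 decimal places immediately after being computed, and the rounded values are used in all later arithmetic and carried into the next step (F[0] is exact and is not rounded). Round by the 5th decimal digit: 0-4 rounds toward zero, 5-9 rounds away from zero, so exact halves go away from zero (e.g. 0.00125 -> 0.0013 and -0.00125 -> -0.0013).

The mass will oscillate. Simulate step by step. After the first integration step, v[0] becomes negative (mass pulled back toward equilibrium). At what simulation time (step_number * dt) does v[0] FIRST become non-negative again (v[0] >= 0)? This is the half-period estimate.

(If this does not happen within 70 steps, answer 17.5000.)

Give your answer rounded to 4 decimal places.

Step 0: x=[6.9000] v=[0.0000]
Step 1: x=[6.5472] v=[-1.4114]
Step 2: x=[5.8956] v=[-2.6063]
Step 3: x=[5.0453] v=[-3.4013]
Step 4: x=[4.1267] v=[-3.6746]
Step 5: x=[3.2807] v=[-3.3842]
Step 6: x=[2.6371] v=[-2.5746]
Step 7: x=[2.2946] v=[-1.3701]
Step 8: x=[2.3058] v=[0.0446]
First v>=0 after going negative at step 8, time=2.0000

Answer: 2.0000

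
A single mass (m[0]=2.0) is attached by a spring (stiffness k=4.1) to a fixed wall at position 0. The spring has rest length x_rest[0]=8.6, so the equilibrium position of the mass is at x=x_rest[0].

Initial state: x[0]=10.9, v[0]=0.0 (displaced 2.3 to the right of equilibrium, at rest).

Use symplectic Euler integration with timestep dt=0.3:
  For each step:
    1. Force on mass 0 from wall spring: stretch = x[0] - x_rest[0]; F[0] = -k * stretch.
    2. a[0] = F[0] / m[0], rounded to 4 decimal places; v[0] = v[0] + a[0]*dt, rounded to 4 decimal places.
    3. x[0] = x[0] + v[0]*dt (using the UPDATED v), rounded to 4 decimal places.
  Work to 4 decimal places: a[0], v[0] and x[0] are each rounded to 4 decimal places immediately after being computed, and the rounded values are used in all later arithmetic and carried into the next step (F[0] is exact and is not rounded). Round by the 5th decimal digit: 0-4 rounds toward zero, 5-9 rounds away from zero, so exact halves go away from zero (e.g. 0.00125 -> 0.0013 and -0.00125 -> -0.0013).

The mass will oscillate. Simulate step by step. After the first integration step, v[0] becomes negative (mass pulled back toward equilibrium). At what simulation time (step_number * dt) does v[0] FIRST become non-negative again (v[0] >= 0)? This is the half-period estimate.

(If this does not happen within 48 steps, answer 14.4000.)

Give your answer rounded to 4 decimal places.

Answer: 2.4000

Derivation:
Step 0: x=[10.9000] v=[0.0000]
Step 1: x=[10.4757] v=[-1.4145]
Step 2: x=[9.7053] v=[-2.5681]
Step 3: x=[8.7309] v=[-3.2479]
Step 4: x=[7.7324] v=[-3.3284]
Step 5: x=[6.8940] v=[-2.7948]
Step 6: x=[6.3703] v=[-1.7456]
Step 7: x=[6.2580] v=[-0.3743]
Step 8: x=[6.5778] v=[1.0660]
First v>=0 after going negative at step 8, time=2.4000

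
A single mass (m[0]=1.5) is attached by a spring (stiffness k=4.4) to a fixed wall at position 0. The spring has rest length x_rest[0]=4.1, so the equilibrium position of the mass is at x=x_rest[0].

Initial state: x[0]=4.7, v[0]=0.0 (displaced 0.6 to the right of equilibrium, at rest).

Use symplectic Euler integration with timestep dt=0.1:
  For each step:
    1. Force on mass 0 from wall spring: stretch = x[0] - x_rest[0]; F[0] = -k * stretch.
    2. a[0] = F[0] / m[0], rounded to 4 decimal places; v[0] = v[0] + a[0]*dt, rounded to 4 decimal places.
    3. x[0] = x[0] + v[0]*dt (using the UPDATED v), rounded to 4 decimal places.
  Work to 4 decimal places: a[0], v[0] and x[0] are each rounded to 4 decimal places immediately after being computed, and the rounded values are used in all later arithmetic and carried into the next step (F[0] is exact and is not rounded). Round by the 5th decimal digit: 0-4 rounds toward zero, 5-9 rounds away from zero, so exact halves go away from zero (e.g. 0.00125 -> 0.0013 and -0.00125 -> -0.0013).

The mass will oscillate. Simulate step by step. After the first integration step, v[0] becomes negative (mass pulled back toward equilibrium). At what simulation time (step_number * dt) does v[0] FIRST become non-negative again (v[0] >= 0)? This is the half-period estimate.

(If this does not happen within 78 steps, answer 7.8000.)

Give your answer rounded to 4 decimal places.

Step 0: x=[4.7000] v=[0.0000]
Step 1: x=[4.6824] v=[-0.1760]
Step 2: x=[4.6477] v=[-0.3468]
Step 3: x=[4.5970] v=[-0.5075]
Step 4: x=[4.5317] v=[-0.6533]
Step 5: x=[4.4537] v=[-0.7799]
Step 6: x=[4.3653] v=[-0.8837]
Step 7: x=[4.2692] v=[-0.9615]
Step 8: x=[4.1681] v=[-1.0111]
Step 9: x=[4.0650] v=[-1.0311]
Step 10: x=[3.9629] v=[-1.0208]
Step 11: x=[3.8648] v=[-0.9806]
Step 12: x=[3.7736] v=[-0.9116]
Step 13: x=[3.6920] v=[-0.8159]
Step 14: x=[3.6224] v=[-0.6962]
Step 15: x=[3.5668] v=[-0.5561]
Step 16: x=[3.5268] v=[-0.3997]
Step 17: x=[3.5036] v=[-0.2316]
Step 18: x=[3.4979] v=[-0.0567]
Step 19: x=[3.5099] v=[0.1199]
First v>=0 after going negative at step 19, time=1.9000

Answer: 1.9000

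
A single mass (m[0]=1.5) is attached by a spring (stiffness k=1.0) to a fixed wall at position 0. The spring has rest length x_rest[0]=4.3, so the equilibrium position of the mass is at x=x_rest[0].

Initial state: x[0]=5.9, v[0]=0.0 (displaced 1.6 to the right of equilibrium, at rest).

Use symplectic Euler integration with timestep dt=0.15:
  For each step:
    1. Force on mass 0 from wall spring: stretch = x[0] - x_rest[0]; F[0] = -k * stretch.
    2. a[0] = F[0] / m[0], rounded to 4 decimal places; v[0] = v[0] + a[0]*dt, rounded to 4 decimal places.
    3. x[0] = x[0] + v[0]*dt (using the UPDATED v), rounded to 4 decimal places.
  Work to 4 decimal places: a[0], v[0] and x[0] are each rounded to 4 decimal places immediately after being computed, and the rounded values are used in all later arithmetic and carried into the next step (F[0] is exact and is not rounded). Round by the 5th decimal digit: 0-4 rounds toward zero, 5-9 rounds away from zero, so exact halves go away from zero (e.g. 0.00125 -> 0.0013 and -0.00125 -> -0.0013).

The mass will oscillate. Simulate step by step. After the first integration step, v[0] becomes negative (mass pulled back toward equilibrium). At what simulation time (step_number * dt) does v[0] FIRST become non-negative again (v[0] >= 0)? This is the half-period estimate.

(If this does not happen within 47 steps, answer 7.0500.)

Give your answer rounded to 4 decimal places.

Step 0: x=[5.9000] v=[0.0000]
Step 1: x=[5.8760] v=[-0.1600]
Step 2: x=[5.8284] v=[-0.3176]
Step 3: x=[5.7578] v=[-0.4704]
Step 4: x=[5.6654] v=[-0.6162]
Step 5: x=[5.5525] v=[-0.7527]
Step 6: x=[5.4208] v=[-0.8780]
Step 7: x=[5.2723] v=[-0.9901]
Step 8: x=[5.1092] v=[-1.0873]
Step 9: x=[4.9340] v=[-1.1682]
Step 10: x=[4.7493] v=[-1.2316]
Step 11: x=[4.5578] v=[-1.2765]
Step 12: x=[4.3625] v=[-1.3023]
Step 13: x=[4.1662] v=[-1.3086]
Step 14: x=[3.9719] v=[-1.2952]
Step 15: x=[3.7825] v=[-1.2624]
Step 16: x=[3.6009] v=[-1.2107]
Step 17: x=[3.4298] v=[-1.1408]
Step 18: x=[3.2717] v=[-1.0538]
Step 19: x=[3.1291] v=[-0.9510]
Step 20: x=[3.0040] v=[-0.8339]
Step 21: x=[2.8984] v=[-0.7043]
Step 22: x=[2.8138] v=[-0.5641]
Step 23: x=[2.7515] v=[-0.4155]
Step 24: x=[2.7124] v=[-0.2607]
Step 25: x=[2.6971] v=[-0.1019]
Step 26: x=[2.7059] v=[0.0584]
First v>=0 after going negative at step 26, time=3.9000

Answer: 3.9000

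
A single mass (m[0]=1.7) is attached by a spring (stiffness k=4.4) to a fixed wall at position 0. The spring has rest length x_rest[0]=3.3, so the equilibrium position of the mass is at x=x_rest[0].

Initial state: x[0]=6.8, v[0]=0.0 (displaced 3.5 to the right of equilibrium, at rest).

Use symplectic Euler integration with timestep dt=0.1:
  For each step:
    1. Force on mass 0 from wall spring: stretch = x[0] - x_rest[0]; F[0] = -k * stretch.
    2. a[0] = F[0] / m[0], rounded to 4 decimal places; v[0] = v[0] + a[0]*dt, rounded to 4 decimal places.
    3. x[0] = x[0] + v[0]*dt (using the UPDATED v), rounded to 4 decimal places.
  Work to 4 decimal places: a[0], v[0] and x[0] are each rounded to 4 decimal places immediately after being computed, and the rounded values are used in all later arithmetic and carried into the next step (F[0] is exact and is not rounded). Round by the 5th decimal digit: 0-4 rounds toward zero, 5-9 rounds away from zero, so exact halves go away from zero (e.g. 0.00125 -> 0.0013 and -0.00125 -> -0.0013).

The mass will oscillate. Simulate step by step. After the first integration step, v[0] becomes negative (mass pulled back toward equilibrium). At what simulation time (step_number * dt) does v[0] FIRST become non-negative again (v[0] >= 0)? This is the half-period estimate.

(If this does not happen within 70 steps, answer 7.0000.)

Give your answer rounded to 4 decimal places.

Answer: 2.0000

Derivation:
Step 0: x=[6.8000] v=[0.0000]
Step 1: x=[6.7094] v=[-0.9059]
Step 2: x=[6.5306] v=[-1.7883]
Step 3: x=[6.2682] v=[-2.6245]
Step 4: x=[5.9289] v=[-3.3927]
Step 5: x=[5.5216] v=[-4.0731]
Step 6: x=[5.0568] v=[-4.6481]
Step 7: x=[4.5465] v=[-5.1028]
Step 8: x=[4.0040] v=[-5.4254]
Step 9: x=[3.4432] v=[-5.6076]
Step 10: x=[2.8787] v=[-5.6447]
Step 11: x=[2.3251] v=[-5.5357]
Step 12: x=[1.7968] v=[-5.2834]
Step 13: x=[1.3074] v=[-4.8943]
Step 14: x=[0.8695] v=[-4.3786]
Step 15: x=[0.4946] v=[-3.7495]
Step 16: x=[0.1923] v=[-3.0234]
Step 17: x=[-0.0296] v=[-2.2191]
Step 18: x=[-0.1653] v=[-1.3573]
Step 19: x=[-0.2113] v=[-0.4604]
Step 20: x=[-0.1665] v=[0.4484]
First v>=0 after going negative at step 20, time=2.0000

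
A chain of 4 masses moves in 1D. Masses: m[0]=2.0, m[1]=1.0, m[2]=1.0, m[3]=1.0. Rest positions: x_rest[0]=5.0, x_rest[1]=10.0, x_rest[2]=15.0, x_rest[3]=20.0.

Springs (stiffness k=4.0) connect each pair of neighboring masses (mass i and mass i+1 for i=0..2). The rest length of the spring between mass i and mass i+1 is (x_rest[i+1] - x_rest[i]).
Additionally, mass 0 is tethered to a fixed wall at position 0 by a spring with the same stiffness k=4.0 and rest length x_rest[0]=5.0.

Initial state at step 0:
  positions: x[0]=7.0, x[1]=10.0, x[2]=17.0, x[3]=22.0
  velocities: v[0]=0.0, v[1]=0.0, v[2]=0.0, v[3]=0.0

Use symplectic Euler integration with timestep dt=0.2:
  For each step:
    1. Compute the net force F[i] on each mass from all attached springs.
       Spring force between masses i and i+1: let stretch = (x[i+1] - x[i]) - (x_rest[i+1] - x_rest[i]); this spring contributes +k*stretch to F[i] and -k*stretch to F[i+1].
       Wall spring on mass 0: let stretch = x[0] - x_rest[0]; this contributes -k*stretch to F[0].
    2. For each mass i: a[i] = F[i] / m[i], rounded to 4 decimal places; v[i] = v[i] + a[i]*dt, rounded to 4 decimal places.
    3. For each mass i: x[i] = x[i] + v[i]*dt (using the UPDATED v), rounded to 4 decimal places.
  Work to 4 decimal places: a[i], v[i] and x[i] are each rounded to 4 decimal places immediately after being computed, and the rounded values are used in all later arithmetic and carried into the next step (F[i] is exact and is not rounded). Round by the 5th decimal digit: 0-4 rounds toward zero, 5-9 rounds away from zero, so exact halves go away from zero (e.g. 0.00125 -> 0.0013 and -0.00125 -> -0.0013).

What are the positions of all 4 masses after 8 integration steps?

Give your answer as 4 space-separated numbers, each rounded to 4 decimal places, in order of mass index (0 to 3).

Step 0: x=[7.0000 10.0000 17.0000 22.0000] v=[0.0000 0.0000 0.0000 0.0000]
Step 1: x=[6.6800 10.6400 16.6800 22.0000] v=[-1.6000 3.2000 -1.6000 0.0000]
Step 2: x=[6.1424 11.6128 16.2448 21.9488] v=[-2.6880 4.8640 -2.1760 -0.2560]
Step 3: x=[5.5510 12.4515 15.9811 21.7850] v=[-2.9568 4.1933 -1.3184 -0.8192]
Step 4: x=[5.0676 12.7508 16.0813 21.4925] v=[-2.4170 1.4966 0.5010 -1.4623]
Step 5: x=[4.7934 12.3537 16.5144 21.1342] v=[-1.3708 -1.9856 2.1656 -1.7913]
Step 6: x=[4.7406 11.4126 17.0210 20.8368] v=[-0.2640 -4.7053 2.5329 -1.4871]
Step 7: x=[4.8423 10.3014 17.2408 20.7289] v=[0.5086 -5.5562 1.0988 -0.5397]
Step 8: x=[4.9934 9.4270 16.9084 20.8629] v=[0.7553 -4.3720 -1.6622 0.6698]

Answer: 4.9934 9.4270 16.9084 20.8629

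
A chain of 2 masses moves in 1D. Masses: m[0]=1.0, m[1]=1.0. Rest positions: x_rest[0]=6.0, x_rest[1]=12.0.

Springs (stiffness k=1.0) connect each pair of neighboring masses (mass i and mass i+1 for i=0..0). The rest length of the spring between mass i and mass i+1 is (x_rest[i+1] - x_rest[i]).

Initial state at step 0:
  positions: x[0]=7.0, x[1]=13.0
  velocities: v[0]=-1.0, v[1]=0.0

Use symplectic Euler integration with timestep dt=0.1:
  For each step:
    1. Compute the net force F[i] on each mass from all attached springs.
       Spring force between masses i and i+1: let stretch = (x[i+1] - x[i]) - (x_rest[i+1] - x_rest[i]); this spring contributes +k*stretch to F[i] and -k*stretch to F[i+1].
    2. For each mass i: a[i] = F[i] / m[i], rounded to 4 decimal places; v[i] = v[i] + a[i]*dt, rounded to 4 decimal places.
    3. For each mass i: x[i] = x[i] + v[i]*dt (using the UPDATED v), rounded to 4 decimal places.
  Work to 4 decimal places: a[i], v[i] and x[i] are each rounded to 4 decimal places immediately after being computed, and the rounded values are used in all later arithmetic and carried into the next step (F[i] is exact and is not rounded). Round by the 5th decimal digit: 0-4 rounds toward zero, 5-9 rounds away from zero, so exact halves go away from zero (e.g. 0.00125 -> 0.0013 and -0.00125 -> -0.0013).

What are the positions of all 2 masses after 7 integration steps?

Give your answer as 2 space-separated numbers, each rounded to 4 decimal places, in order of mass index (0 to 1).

Answer: 6.3535 12.9465

Derivation:
Step 0: x=[7.0000 13.0000] v=[-1.0000 0.0000]
Step 1: x=[6.9000 13.0000] v=[-1.0000 0.0000]
Step 2: x=[6.8010 12.9990] v=[-0.9900 -0.0100]
Step 3: x=[6.7040 12.9960] v=[-0.9702 -0.0298]
Step 4: x=[6.6099 12.9901] v=[-0.9410 -0.0590]
Step 5: x=[6.5196 12.9804] v=[-0.9030 -0.0970]
Step 6: x=[6.4339 12.9661] v=[-0.8569 -0.1431]
Step 7: x=[6.3535 12.9465] v=[-0.8037 -0.1963]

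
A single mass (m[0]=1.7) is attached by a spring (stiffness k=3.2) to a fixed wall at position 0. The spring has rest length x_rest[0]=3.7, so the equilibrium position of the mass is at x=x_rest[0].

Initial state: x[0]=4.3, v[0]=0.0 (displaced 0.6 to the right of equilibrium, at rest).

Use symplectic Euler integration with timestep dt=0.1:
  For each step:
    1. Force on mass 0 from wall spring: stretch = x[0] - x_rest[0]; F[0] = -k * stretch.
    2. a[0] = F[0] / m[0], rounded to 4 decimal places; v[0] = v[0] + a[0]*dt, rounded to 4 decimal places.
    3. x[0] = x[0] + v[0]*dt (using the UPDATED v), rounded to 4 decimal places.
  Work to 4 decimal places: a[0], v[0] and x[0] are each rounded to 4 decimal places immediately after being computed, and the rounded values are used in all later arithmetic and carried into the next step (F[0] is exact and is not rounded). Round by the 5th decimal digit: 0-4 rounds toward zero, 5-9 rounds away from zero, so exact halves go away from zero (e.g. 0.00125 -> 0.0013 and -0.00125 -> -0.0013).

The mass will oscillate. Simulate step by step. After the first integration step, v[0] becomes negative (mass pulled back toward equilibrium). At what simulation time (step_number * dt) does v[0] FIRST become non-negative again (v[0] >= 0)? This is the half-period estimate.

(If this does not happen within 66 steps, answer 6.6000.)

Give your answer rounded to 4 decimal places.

Answer: 2.3000

Derivation:
Step 0: x=[4.3000] v=[0.0000]
Step 1: x=[4.2887] v=[-0.1129]
Step 2: x=[4.2663] v=[-0.2237]
Step 3: x=[4.2333] v=[-0.3303]
Step 4: x=[4.1902] v=[-0.4307]
Step 5: x=[4.1379] v=[-0.5230]
Step 6: x=[4.0774] v=[-0.6054]
Step 7: x=[4.0098] v=[-0.6764]
Step 8: x=[3.9363] v=[-0.7347]
Step 9: x=[3.8584] v=[-0.7792]
Step 10: x=[3.7775] v=[-0.8090]
Step 11: x=[3.6951] v=[-0.8236]
Step 12: x=[3.6128] v=[-0.8227]
Step 13: x=[3.5322] v=[-0.8063]
Step 14: x=[3.4547] v=[-0.7747]
Step 15: x=[3.3819] v=[-0.7285]
Step 16: x=[3.3150] v=[-0.6686]
Step 17: x=[3.2554] v=[-0.5961]
Step 18: x=[3.2042] v=[-0.5124]
Step 19: x=[3.1623] v=[-0.4191]
Step 20: x=[3.1305] v=[-0.3179]
Step 21: x=[3.1094] v=[-0.2107]
Step 22: x=[3.0995] v=[-0.0995]
Step 23: x=[3.1009] v=[0.0135]
First v>=0 after going negative at step 23, time=2.3000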